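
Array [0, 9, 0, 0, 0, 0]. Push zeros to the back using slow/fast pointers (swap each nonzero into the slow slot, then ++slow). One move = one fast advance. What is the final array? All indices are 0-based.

(s=0,f=0) a[fast]=0 → fast++
(s=0,f=1) a[fast]=9≠0 swap→a[0]=9 → slow++,fast++
(s=1,f=2) a[fast]=0 → fast++
(s=1,f=3) a[fast]=0 → fast++
(s=1,f=4) a[fast]=0 → fast++
(s=1,f=5) a[fast]=0 → fast++

[9, 0, 0, 0, 0, 0]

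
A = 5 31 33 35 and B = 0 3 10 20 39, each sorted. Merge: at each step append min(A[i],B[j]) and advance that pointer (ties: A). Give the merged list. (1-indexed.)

i=1 j=1: A[i]=5>B[j]=0 take 0, j++
i=1 j=2: A[i]=5>B[j]=3 take 3, j++
i=1 j=3: A[i]=5<=B[j]=10 take 5, i++
i=2 j=3: A[i]=31>B[j]=10 take 10, j++
i=2 j=4: A[i]=31>B[j]=20 take 20, j++
i=2 j=5: A[i]=31<=B[j]=39 take 31, i++
i=3 j=5: A[i]=33<=B[j]=39 take 33, i++
i=4 j=5: A[i]=35<=B[j]=39 take 35, i++
i=5 j=5: A done, take B[j]=39, j++

[0, 3, 5, 10, 20, 31, 33, 35, 39]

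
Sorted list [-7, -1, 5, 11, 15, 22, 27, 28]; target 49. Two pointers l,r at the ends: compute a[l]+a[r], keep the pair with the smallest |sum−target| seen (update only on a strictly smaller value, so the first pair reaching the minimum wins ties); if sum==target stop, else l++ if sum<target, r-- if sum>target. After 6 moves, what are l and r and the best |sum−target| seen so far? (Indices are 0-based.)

l=0 r=7: -7+28=21 d=28 *, l++
l=1 r=7: -1+28=27 d=22 *, l++
l=2 r=7: 5+28=33 d=16 *, l++
l=3 r=7: 11+28=39 d=10 *, l++
l=4 r=7: 15+28=43 d=6 *, l++
l=5 r=7: 22+28=50 d=1 *, r--

l=5, r=6, best |Δ|=1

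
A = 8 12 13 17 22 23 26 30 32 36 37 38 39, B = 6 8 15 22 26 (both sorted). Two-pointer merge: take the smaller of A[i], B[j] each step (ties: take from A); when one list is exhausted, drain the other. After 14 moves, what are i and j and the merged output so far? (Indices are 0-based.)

i=0 j=0: A[i]=8>B[j]=6 take 6, j++
i=0 j=1: A[i]=8<=B[j]=8 take 8, i++
i=1 j=1: A[i]=12>B[j]=8 take 8, j++
i=1 j=2: A[i]=12<=B[j]=15 take 12, i++
i=2 j=2: A[i]=13<=B[j]=15 take 13, i++
i=3 j=2: A[i]=17>B[j]=15 take 15, j++
i=3 j=3: A[i]=17<=B[j]=22 take 17, i++
i=4 j=3: A[i]=22<=B[j]=22 take 22, i++
i=5 j=3: A[i]=23>B[j]=22 take 22, j++
i=5 j=4: A[i]=23<=B[j]=26 take 23, i++
i=6 j=4: A[i]=26<=B[j]=26 take 26, i++
i=7 j=4: A[i]=30>B[j]=26 take 26, j++
i=7 j=5: B done, take A[i]=30, i++
i=8 j=5: B done, take A[i]=32, i++

i=9, j=5, merged so far=[6, 8, 8, 12, 13, 15, 17, 22, 22, 23, 26, 26, 30, 32]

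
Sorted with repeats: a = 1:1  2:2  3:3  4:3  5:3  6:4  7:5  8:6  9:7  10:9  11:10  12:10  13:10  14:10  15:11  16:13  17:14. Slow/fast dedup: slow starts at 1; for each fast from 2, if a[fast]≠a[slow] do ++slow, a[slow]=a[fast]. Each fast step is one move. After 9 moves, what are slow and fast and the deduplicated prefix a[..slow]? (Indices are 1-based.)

slow=8, fast=11, prefix=[1, 2, 3, 4, 5, 6, 7, 9]

slow=1 fast=2: a[fast]=2≠a[slow]=1 write a[2]=2, slow++,fast++
slow=2 fast=3: a[fast]=3≠a[slow]=2 write a[3]=3, slow++,fast++
slow=3 fast=4: a[fast]=3=a[slow] dup, fast++
slow=3 fast=5: a[fast]=3=a[slow] dup, fast++
slow=3 fast=6: a[fast]=4≠a[slow]=3 write a[4]=4, slow++,fast++
slow=4 fast=7: a[fast]=5≠a[slow]=4 write a[5]=5, slow++,fast++
slow=5 fast=8: a[fast]=6≠a[slow]=5 write a[6]=6, slow++,fast++
slow=6 fast=9: a[fast]=7≠a[slow]=6 write a[7]=7, slow++,fast++
slow=7 fast=10: a[fast]=9≠a[slow]=7 write a[8]=9, slow++,fast++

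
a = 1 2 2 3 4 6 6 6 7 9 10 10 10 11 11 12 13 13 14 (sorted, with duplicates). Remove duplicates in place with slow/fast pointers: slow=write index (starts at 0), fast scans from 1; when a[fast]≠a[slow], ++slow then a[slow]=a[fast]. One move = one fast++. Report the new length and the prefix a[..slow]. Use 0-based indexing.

length 12; prefix = [1, 2, 3, 4, 6, 7, 9, 10, 11, 12, 13, 14]

slow=0 fast=1: a[fast]=2≠a[slow]=1 write a[1]=2, slow++,fast++
slow=1 fast=2: a[fast]=2=a[slow] dup, fast++
slow=1 fast=3: a[fast]=3≠a[slow]=2 write a[2]=3, slow++,fast++
slow=2 fast=4: a[fast]=4≠a[slow]=3 write a[3]=4, slow++,fast++
slow=3 fast=5: a[fast]=6≠a[slow]=4 write a[4]=6, slow++,fast++
slow=4 fast=6: a[fast]=6=a[slow] dup, fast++
slow=4 fast=7: a[fast]=6=a[slow] dup, fast++
slow=4 fast=8: a[fast]=7≠a[slow]=6 write a[5]=7, slow++,fast++
slow=5 fast=9: a[fast]=9≠a[slow]=7 write a[6]=9, slow++,fast++
slow=6 fast=10: a[fast]=10≠a[slow]=9 write a[7]=10, slow++,fast++
slow=7 fast=11: a[fast]=10=a[slow] dup, fast++
slow=7 fast=12: a[fast]=10=a[slow] dup, fast++
slow=7 fast=13: a[fast]=11≠a[slow]=10 write a[8]=11, slow++,fast++
slow=8 fast=14: a[fast]=11=a[slow] dup, fast++
slow=8 fast=15: a[fast]=12≠a[slow]=11 write a[9]=12, slow++,fast++
slow=9 fast=16: a[fast]=13≠a[slow]=12 write a[10]=13, slow++,fast++
slow=10 fast=17: a[fast]=13=a[slow] dup, fast++
slow=10 fast=18: a[fast]=14≠a[slow]=13 write a[11]=14, slow++,fast++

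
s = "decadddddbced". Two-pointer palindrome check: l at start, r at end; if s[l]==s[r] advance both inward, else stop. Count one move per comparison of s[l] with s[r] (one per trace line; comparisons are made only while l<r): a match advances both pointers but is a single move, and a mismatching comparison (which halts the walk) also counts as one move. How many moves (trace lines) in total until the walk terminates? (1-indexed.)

l=1 r=13: 'd'=='d', l++,r--
l=2 r=12: 'e'=='e', l++,r--
l=3 r=11: 'c'=='c', l++,r--
l=4 r=10: 'a'!='b', stop

4 moves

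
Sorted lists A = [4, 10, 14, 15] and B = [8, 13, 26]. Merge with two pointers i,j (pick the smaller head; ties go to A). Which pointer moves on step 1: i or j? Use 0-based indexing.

i

i=0 j=0: A[i]=4<=B[j]=8 take 4, i++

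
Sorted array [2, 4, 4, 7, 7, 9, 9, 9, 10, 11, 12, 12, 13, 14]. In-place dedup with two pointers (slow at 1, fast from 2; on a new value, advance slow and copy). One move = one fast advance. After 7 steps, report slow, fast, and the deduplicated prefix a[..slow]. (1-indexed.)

(s=1,f=2) a[fast]=4≠a[slow]=2 write a[2]=4 → slow++,fast++
(s=2,f=3) a[fast]=4=a[slow] dup → fast++
(s=2,f=4) a[fast]=7≠a[slow]=4 write a[3]=7 → slow++,fast++
(s=3,f=5) a[fast]=7=a[slow] dup → fast++
(s=3,f=6) a[fast]=9≠a[slow]=7 write a[4]=9 → slow++,fast++
(s=4,f=7) a[fast]=9=a[slow] dup → fast++
(s=4,f=8) a[fast]=9=a[slow] dup → fast++

slow=4, fast=9, prefix=[2, 4, 7, 9]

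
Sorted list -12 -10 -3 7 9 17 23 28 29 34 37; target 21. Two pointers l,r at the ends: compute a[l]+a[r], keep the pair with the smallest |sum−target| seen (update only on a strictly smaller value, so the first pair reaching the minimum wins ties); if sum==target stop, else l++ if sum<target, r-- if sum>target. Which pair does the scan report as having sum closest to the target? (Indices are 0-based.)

l=0 r=10: -12+37=25 d=4 *, r--
l=0 r=9: -12+34=22 d=1 *, r--
l=0 r=8: -12+29=17 d=4, l++
l=1 r=8: -10+29=19 d=2, l++
l=2 r=8: -3+29=26 d=5, r--
l=2 r=7: -3+28=25 d=4, r--
l=2 r=6: -3+23=20 d=1, l++
l=3 r=6: 7+23=30 d=9, r--
l=3 r=5: 7+17=24 d=3, r--
l=3 r=4: 7+9=16 d=5, l++

pair (-12, 34) with sum 22 (|Δ|=1)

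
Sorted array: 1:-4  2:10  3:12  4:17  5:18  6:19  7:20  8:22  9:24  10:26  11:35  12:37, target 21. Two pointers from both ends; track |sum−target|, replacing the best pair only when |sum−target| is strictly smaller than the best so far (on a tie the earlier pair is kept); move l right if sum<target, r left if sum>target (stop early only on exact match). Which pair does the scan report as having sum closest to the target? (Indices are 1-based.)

[1,12] -4+37=33 d=12 * → r--
[1,11] -4+35=31 d=10 * → r--
[1,10] -4+26=22 d=1 * → r--
[1,9] -4+24=20 d=1 → l++
[2,9] 10+24=34 d=13 → r--
[2,8] 10+22=32 d=11 → r--
[2,7] 10+20=30 d=9 → r--
[2,6] 10+19=29 d=8 → r--
[2,5] 10+18=28 d=7 → r--
[2,4] 10+17=27 d=6 → r--
[2,3] 10+12=22 d=1 → r--

pair (-4, 26) with sum 22 (|Δ|=1)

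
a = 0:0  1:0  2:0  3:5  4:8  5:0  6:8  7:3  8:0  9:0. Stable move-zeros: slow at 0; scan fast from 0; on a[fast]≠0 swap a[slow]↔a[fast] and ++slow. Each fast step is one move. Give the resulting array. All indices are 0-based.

[5, 8, 8, 3, 0, 0, 0, 0, 0, 0]

(s=0,f=0) a[fast]=0 → fast++
(s=0,f=1) a[fast]=0 → fast++
(s=0,f=2) a[fast]=0 → fast++
(s=0,f=3) a[fast]=5≠0 swap→a[0]=5 → slow++,fast++
(s=1,f=4) a[fast]=8≠0 swap→a[1]=8 → slow++,fast++
(s=2,f=5) a[fast]=0 → fast++
(s=2,f=6) a[fast]=8≠0 swap→a[2]=8 → slow++,fast++
(s=3,f=7) a[fast]=3≠0 swap→a[3]=3 → slow++,fast++
(s=4,f=8) a[fast]=0 → fast++
(s=4,f=9) a[fast]=0 → fast++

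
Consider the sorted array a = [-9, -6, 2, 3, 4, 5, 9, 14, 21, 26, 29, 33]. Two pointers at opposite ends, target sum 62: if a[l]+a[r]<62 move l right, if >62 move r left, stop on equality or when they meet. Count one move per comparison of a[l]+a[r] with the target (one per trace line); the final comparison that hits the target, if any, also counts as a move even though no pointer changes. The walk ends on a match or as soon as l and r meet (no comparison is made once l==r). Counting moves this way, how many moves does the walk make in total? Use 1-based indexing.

[1,12] -9+33=24 <62 → l++
[2,12] -6+33=27 <62 → l++
[3,12] 2+33=35 <62 → l++
[4,12] 3+33=36 <62 → l++
[5,12] 4+33=37 <62 → l++
[6,12] 5+33=38 <62 → l++
[7,12] 9+33=42 <62 → l++
[8,12] 14+33=47 <62 → l++
[9,12] 21+33=54 <62 → l++
[10,12] 26+33=59 <62 → l++
[11,12] 29+33=62 → found

11 moves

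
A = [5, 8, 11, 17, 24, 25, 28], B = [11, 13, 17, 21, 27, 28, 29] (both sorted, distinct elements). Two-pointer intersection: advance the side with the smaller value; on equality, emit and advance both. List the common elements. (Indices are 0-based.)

[i=0,j=0] 5<11 → i++
[i=1,j=0] 8<11 → i++
[i=2,j=0] 11==11 emit → i++,j++
[i=3,j=1] 17>13 → j++
[i=3,j=2] 17==17 emit → i++,j++
[i=4,j=3] 24>21 → j++
[i=4,j=4] 24<27 → i++
[i=5,j=4] 25<27 → i++
[i=6,j=4] 28>27 → j++
[i=6,j=5] 28==28 emit → i++,j++

intersection = [11, 17, 28]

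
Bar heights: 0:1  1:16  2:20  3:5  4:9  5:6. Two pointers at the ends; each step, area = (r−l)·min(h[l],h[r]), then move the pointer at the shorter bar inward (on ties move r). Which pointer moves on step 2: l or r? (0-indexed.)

l=0 r=5: min(1,6)*5=5 best=5 *, l++
l=1 r=5: min(16,6)*4=24 best=24 *, r--

r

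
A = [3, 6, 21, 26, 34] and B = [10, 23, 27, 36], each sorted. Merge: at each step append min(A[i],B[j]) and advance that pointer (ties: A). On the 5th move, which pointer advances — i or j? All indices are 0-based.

j

i=0 j=0: A[i]=3<=B[j]=10 take 3, i++
i=1 j=0: A[i]=6<=B[j]=10 take 6, i++
i=2 j=0: A[i]=21>B[j]=10 take 10, j++
i=2 j=1: A[i]=21<=B[j]=23 take 21, i++
i=3 j=1: A[i]=26>B[j]=23 take 23, j++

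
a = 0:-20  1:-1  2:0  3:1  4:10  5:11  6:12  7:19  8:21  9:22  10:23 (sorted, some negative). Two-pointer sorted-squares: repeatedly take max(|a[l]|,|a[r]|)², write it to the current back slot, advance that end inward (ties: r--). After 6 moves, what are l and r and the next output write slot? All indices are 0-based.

l=1, r=5, next write slot=4

[0,10] |-20|<=|23| out[10]=529 → r--
[0,9] |-20|<=|22| out[9]=484 → r--
[0,8] |-20|<=|21| out[8]=441 → r--
[0,7] |-20|>|19| out[7]=400 → l++
[1,7] |-1|<=|19| out[6]=361 → r--
[1,6] |-1|<=|12| out[5]=144 → r--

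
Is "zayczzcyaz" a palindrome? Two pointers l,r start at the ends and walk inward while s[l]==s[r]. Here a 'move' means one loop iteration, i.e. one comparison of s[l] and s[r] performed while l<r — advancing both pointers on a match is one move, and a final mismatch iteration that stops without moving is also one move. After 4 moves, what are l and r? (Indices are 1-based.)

[1,10] 'z'=='z' → l++,r--
[2,9] 'a'=='a' → l++,r--
[3,8] 'y'=='y' → l++,r--
[4,7] 'c'=='c' → l++,r--

l=5, r=6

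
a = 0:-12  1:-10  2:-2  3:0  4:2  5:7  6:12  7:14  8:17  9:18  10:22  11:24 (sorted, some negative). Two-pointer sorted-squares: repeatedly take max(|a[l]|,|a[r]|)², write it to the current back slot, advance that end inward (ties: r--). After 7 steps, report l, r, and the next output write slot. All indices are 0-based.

l=0 r=11: |-12|<=|24| out[11]=576, r--
l=0 r=10: |-12|<=|22| out[10]=484, r--
l=0 r=9: |-12|<=|18| out[9]=324, r--
l=0 r=8: |-12|<=|17| out[8]=289, r--
l=0 r=7: |-12|<=|14| out[7]=196, r--
l=0 r=6: |-12|<=|12| out[6]=144, r--
l=0 r=5: |-12|>|7| out[5]=144, l++

l=1, r=5, next write slot=4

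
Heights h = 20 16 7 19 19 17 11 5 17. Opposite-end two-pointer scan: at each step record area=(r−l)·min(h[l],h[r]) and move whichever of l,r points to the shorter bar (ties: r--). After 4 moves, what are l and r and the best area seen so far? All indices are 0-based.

l=0, r=4, best area=136

[0,8] min(20,17)*8=136 best=136 * → r--
[0,7] min(20,5)*7=35 best=136 → r--
[0,6] min(20,11)*6=66 best=136 → r--
[0,5] min(20,17)*5=85 best=136 → r--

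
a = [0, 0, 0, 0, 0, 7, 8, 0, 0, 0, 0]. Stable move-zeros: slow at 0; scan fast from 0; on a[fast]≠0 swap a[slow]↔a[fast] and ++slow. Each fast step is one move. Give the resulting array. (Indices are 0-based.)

(s=0,f=0) a[fast]=0 → fast++
(s=0,f=1) a[fast]=0 → fast++
(s=0,f=2) a[fast]=0 → fast++
(s=0,f=3) a[fast]=0 → fast++
(s=0,f=4) a[fast]=0 → fast++
(s=0,f=5) a[fast]=7≠0 swap→a[0]=7 → slow++,fast++
(s=1,f=6) a[fast]=8≠0 swap→a[1]=8 → slow++,fast++
(s=2,f=7) a[fast]=0 → fast++
(s=2,f=8) a[fast]=0 → fast++
(s=2,f=9) a[fast]=0 → fast++
(s=2,f=10) a[fast]=0 → fast++

[7, 8, 0, 0, 0, 0, 0, 0, 0, 0, 0]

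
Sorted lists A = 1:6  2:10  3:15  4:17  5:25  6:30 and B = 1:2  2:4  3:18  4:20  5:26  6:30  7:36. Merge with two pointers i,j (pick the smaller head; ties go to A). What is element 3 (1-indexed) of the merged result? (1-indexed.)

i=1 j=1: A[i]=6>B[j]=2 take 2, j++
i=1 j=2: A[i]=6>B[j]=4 take 4, j++
i=1 j=3: A[i]=6<=B[j]=18 take 6, i++
i=2 j=3: A[i]=10<=B[j]=18 take 10, i++
i=3 j=3: A[i]=15<=B[j]=18 take 15, i++
i=4 j=3: A[i]=17<=B[j]=18 take 17, i++
i=5 j=3: A[i]=25>B[j]=18 take 18, j++
i=5 j=4: A[i]=25>B[j]=20 take 20, j++
i=5 j=5: A[i]=25<=B[j]=26 take 25, i++
i=6 j=5: A[i]=30>B[j]=26 take 26, j++
i=6 j=6: A[i]=30<=B[j]=30 take 30, i++
i=7 j=6: A done, take B[j]=30, j++
i=7 j=7: A done, take B[j]=36, j++

merged[3] = 6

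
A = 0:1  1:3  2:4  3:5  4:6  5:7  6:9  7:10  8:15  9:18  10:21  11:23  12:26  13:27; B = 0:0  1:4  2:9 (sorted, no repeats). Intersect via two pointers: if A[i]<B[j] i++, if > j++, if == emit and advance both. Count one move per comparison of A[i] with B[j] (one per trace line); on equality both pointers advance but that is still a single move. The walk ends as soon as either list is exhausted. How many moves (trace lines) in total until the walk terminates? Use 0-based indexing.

8 moves

[i=0,j=0] 1>0 → j++
[i=0,j=1] 1<4 → i++
[i=1,j=1] 3<4 → i++
[i=2,j=1] 4==4 emit → i++,j++
[i=3,j=2] 5<9 → i++
[i=4,j=2] 6<9 → i++
[i=5,j=2] 7<9 → i++
[i=6,j=2] 9==9 emit → i++,j++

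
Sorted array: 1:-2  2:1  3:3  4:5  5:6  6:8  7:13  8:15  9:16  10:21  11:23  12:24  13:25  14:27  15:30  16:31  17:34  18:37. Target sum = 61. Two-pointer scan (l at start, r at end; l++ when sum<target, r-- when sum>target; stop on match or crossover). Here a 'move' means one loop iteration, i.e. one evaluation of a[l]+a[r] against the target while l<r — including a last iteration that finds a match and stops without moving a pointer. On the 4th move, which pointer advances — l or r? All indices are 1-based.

l=1 r=18: -2+37=35 <61, l++
l=2 r=18: 1+37=38 <61, l++
l=3 r=18: 3+37=40 <61, l++
l=4 r=18: 5+37=42 <61, l++

l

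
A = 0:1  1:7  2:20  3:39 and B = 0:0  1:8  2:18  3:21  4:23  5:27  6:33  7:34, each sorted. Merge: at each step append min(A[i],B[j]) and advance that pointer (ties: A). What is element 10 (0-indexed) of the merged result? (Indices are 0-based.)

[i=0,j=0] A[i]=1>B[j]=0 take 0 → j++
[i=0,j=1] A[i]=1<=B[j]=8 take 1 → i++
[i=1,j=1] A[i]=7<=B[j]=8 take 7 → i++
[i=2,j=1] A[i]=20>B[j]=8 take 8 → j++
[i=2,j=2] A[i]=20>B[j]=18 take 18 → j++
[i=2,j=3] A[i]=20<=B[j]=21 take 20 → i++
[i=3,j=3] A[i]=39>B[j]=21 take 21 → j++
[i=3,j=4] A[i]=39>B[j]=23 take 23 → j++
[i=3,j=5] A[i]=39>B[j]=27 take 27 → j++
[i=3,j=6] A[i]=39>B[j]=33 take 33 → j++
[i=3,j=7] A[i]=39>B[j]=34 take 34 → j++
[i=3,j=8] B done, take A[i]=39 → i++

merged[10] = 34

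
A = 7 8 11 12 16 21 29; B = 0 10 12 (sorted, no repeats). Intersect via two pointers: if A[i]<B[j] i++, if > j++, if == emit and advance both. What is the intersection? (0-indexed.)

intersection = [12]

[i=0,j=0] 7>0 → j++
[i=0,j=1] 7<10 → i++
[i=1,j=1] 8<10 → i++
[i=2,j=1] 11>10 → j++
[i=2,j=2] 11<12 → i++
[i=3,j=2] 12==12 emit → i++,j++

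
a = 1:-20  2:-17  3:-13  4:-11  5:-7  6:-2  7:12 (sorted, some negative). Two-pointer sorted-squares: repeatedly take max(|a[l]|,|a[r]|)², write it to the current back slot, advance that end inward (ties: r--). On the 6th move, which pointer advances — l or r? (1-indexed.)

[1,7] |-20|>|12| out[7]=400 → l++
[2,7] |-17|>|12| out[6]=289 → l++
[3,7] |-13|>|12| out[5]=169 → l++
[4,7] |-11|<=|12| out[4]=144 → r--
[4,6] |-11|>|-2| out[3]=121 → l++
[5,6] |-7|>|-2| out[2]=49 → l++

l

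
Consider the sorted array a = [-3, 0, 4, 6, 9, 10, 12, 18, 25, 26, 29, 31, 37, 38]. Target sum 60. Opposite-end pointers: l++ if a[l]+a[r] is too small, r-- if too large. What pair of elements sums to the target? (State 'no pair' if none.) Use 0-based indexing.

l=0 r=13: -3+38=35 <60, l++
l=1 r=13: 0+38=38 <60, l++
l=2 r=13: 4+38=42 <60, l++
l=3 r=13: 6+38=44 <60, l++
l=4 r=13: 9+38=47 <60, l++
l=5 r=13: 10+38=48 <60, l++
l=6 r=13: 12+38=50 <60, l++
l=7 r=13: 18+38=56 <60, l++
l=8 r=13: 25+38=63 >60, r--
l=8 r=12: 25+37=62 >60, r--
l=8 r=11: 25+31=56 <60, l++
l=9 r=11: 26+31=57 <60, l++
l=10 r=11: 29+31=60, found

(29, 31)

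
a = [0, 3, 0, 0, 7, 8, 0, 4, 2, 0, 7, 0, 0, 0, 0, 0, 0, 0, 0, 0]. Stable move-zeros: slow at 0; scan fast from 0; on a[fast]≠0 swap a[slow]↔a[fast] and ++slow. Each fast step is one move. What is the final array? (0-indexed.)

(s=0,f=0) a[fast]=0 → fast++
(s=0,f=1) a[fast]=3≠0 swap→a[0]=3 → slow++,fast++
(s=1,f=2) a[fast]=0 → fast++
(s=1,f=3) a[fast]=0 → fast++
(s=1,f=4) a[fast]=7≠0 swap→a[1]=7 → slow++,fast++
(s=2,f=5) a[fast]=8≠0 swap→a[2]=8 → slow++,fast++
(s=3,f=6) a[fast]=0 → fast++
(s=3,f=7) a[fast]=4≠0 swap→a[3]=4 → slow++,fast++
(s=4,f=8) a[fast]=2≠0 swap→a[4]=2 → slow++,fast++
(s=5,f=9) a[fast]=0 → fast++
(s=5,f=10) a[fast]=7≠0 swap→a[5]=7 → slow++,fast++
(s=6,f=11) a[fast]=0 → fast++
(s=6,f=12) a[fast]=0 → fast++
(s=6,f=13) a[fast]=0 → fast++
(s=6,f=14) a[fast]=0 → fast++
(s=6,f=15) a[fast]=0 → fast++
(s=6,f=16) a[fast]=0 → fast++
(s=6,f=17) a[fast]=0 → fast++
(s=6,f=18) a[fast]=0 → fast++
(s=6,f=19) a[fast]=0 → fast++

[3, 7, 8, 4, 2, 7, 0, 0, 0, 0, 0, 0, 0, 0, 0, 0, 0, 0, 0, 0]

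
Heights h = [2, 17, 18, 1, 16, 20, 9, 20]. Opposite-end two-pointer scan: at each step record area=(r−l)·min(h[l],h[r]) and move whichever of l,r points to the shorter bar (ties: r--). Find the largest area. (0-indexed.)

max area = 102

l=0 r=7: min(2,20)*7=14 best=14 *, l++
l=1 r=7: min(17,20)*6=102 best=102 *, l++
l=2 r=7: min(18,20)*5=90 best=102, l++
l=3 r=7: min(1,20)*4=4 best=102, l++
l=4 r=7: min(16,20)*3=48 best=102, l++
l=5 r=7: min(20,20)*2=40 best=102, r--
l=5 r=6: min(20,9)*1=9 best=102, r--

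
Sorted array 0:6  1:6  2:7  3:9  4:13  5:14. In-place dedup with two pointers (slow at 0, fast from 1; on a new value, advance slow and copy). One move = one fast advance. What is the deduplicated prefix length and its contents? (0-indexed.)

length 5; prefix = [6, 7, 9, 13, 14]

(s=0,f=1) a[fast]=6=a[slow] dup → fast++
(s=0,f=2) a[fast]=7≠a[slow]=6 write a[1]=7 → slow++,fast++
(s=1,f=3) a[fast]=9≠a[slow]=7 write a[2]=9 → slow++,fast++
(s=2,f=4) a[fast]=13≠a[slow]=9 write a[3]=13 → slow++,fast++
(s=3,f=5) a[fast]=14≠a[slow]=13 write a[4]=14 → slow++,fast++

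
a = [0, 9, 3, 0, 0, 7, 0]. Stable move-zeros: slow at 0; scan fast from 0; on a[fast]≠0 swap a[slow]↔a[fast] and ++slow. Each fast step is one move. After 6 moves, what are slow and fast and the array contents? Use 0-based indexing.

(s=0,f=0) a[fast]=0 → fast++
(s=0,f=1) a[fast]=9≠0 swap→a[0]=9 → slow++,fast++
(s=1,f=2) a[fast]=3≠0 swap→a[1]=3 → slow++,fast++
(s=2,f=3) a[fast]=0 → fast++
(s=2,f=4) a[fast]=0 → fast++
(s=2,f=5) a[fast]=7≠0 swap→a[2]=7 → slow++,fast++

slow=3, fast=6, a=[9, 3, 7, 0, 0, 0, 0]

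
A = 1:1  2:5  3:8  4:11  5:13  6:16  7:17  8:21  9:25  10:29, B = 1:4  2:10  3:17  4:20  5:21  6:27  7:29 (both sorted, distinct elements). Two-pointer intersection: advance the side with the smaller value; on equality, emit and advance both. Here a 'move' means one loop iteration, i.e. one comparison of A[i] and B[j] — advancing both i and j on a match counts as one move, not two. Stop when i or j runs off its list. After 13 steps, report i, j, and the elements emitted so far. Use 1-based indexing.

[i=1,j=1] 1<4 → i++
[i=2,j=1] 5>4 → j++
[i=2,j=2] 5<10 → i++
[i=3,j=2] 8<10 → i++
[i=4,j=2] 11>10 → j++
[i=4,j=3] 11<17 → i++
[i=5,j=3] 13<17 → i++
[i=6,j=3] 16<17 → i++
[i=7,j=3] 17==17 emit → i++,j++
[i=8,j=4] 21>20 → j++
[i=8,j=5] 21==21 emit → i++,j++
[i=9,j=6] 25<27 → i++
[i=10,j=6] 29>27 → j++

i=10, j=7, emitted=[17, 21]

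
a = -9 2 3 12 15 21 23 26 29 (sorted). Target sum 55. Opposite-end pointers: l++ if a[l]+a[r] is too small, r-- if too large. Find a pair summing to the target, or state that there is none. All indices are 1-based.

(26, 29)

l=1 r=9: -9+29=20 <55, l++
l=2 r=9: 2+29=31 <55, l++
l=3 r=9: 3+29=32 <55, l++
l=4 r=9: 12+29=41 <55, l++
l=5 r=9: 15+29=44 <55, l++
l=6 r=9: 21+29=50 <55, l++
l=7 r=9: 23+29=52 <55, l++
l=8 r=9: 26+29=55, found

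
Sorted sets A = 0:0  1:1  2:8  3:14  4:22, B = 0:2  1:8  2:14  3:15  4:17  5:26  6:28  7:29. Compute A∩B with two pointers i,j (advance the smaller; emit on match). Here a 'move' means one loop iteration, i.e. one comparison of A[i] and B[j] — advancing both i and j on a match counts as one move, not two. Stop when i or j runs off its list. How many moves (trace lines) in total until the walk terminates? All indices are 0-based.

8 moves

[i=0,j=0] 0<2 → i++
[i=1,j=0] 1<2 → i++
[i=2,j=0] 8>2 → j++
[i=2,j=1] 8==8 emit → i++,j++
[i=3,j=2] 14==14 emit → i++,j++
[i=4,j=3] 22>15 → j++
[i=4,j=4] 22>17 → j++
[i=4,j=5] 22<26 → i++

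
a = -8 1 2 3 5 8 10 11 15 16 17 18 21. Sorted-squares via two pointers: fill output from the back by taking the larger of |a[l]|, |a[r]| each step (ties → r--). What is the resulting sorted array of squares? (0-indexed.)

l=0 r=12: |-8|<=|21| out[12]=441, r--
l=0 r=11: |-8|<=|18| out[11]=324, r--
l=0 r=10: |-8|<=|17| out[10]=289, r--
l=0 r=9: |-8|<=|16| out[9]=256, r--
l=0 r=8: |-8|<=|15| out[8]=225, r--
l=0 r=7: |-8|<=|11| out[7]=121, r--
l=0 r=6: |-8|<=|10| out[6]=100, r--
l=0 r=5: |-8|<=|8| out[5]=64, r--
l=0 r=4: |-8|>|5| out[4]=64, l++
l=1 r=4: |1|<=|5| out[3]=25, r--
l=1 r=3: |1|<=|3| out[2]=9, r--
l=1 r=2: |1|<=|2| out[1]=4, r--
l=1 r=1: |1|<=|1| out[0]=1, r--

[1, 4, 9, 25, 64, 64, 100, 121, 225, 256, 289, 324, 441]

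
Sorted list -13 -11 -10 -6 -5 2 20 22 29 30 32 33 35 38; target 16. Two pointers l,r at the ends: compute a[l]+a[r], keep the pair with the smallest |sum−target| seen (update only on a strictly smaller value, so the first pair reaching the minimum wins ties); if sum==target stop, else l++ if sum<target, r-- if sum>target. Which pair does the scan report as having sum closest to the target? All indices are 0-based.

pair (-13, 29) with sum 16 (|Δ|=0)

[0,13] -13+38=25 d=9 * → r--
[0,12] -13+35=22 d=6 * → r--
[0,11] -13+33=20 d=4 * → r--
[0,10] -13+32=19 d=3 * → r--
[0,9] -13+30=17 d=1 * → r--
[0,8] -13+29=16 d=0 * → stop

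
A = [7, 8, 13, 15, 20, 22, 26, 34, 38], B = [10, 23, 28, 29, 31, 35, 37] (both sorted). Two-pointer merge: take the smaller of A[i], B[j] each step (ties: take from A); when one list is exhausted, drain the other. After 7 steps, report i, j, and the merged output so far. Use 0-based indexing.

i=6, j=1, merged so far=[7, 8, 10, 13, 15, 20, 22]

i=0 j=0: A[i]=7<=B[j]=10 take 7, i++
i=1 j=0: A[i]=8<=B[j]=10 take 8, i++
i=2 j=0: A[i]=13>B[j]=10 take 10, j++
i=2 j=1: A[i]=13<=B[j]=23 take 13, i++
i=3 j=1: A[i]=15<=B[j]=23 take 15, i++
i=4 j=1: A[i]=20<=B[j]=23 take 20, i++
i=5 j=1: A[i]=22<=B[j]=23 take 22, i++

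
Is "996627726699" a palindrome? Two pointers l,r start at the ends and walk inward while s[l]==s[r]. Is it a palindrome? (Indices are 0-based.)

[0,11] '9'=='9' → l++,r--
[1,10] '9'=='9' → l++,r--
[2,9] '6'=='6' → l++,r--
[3,8] '6'=='6' → l++,r--
[4,7] '2'=='2' → l++,r--
[5,6] '7'=='7' → l++,r--

palindrome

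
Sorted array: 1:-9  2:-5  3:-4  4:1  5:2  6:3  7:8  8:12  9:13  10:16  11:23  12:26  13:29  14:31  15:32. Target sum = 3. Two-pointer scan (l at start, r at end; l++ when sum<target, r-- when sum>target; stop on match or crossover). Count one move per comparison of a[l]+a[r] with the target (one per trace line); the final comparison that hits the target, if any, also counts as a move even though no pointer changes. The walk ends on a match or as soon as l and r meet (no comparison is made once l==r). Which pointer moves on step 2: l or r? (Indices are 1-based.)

[1,15] -9+32=23 >3 → r--
[1,14] -9+31=22 >3 → r--

r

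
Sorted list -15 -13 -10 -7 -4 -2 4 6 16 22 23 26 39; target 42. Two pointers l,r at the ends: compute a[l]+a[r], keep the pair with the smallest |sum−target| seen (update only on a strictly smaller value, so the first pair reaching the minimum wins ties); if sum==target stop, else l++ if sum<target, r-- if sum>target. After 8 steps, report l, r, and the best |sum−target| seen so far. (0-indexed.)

l=0 r=12: -15+39=24 d=18 *, l++
l=1 r=12: -13+39=26 d=16 *, l++
l=2 r=12: -10+39=29 d=13 *, l++
l=3 r=12: -7+39=32 d=10 *, l++
l=4 r=12: -4+39=35 d=7 *, l++
l=5 r=12: -2+39=37 d=5 *, l++
l=6 r=12: 4+39=43 d=1 *, r--
l=6 r=11: 4+26=30 d=12, l++

l=7, r=11, best |Δ|=1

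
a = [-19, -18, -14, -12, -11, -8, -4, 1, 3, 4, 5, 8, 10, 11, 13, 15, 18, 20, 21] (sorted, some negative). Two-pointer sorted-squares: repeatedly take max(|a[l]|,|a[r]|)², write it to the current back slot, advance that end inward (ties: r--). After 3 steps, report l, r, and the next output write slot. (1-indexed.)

l=1 r=19: |-19|<=|21| out[19]=441, r--
l=1 r=18: |-19|<=|20| out[18]=400, r--
l=1 r=17: |-19|>|18| out[17]=361, l++

l=2, r=17, next write slot=16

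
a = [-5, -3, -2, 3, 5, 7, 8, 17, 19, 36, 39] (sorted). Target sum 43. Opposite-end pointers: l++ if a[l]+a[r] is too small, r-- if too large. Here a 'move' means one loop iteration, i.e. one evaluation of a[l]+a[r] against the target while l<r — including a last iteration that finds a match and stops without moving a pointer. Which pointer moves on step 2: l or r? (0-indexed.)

[0,10] -5+39=34 <43 → l++
[1,10] -3+39=36 <43 → l++

l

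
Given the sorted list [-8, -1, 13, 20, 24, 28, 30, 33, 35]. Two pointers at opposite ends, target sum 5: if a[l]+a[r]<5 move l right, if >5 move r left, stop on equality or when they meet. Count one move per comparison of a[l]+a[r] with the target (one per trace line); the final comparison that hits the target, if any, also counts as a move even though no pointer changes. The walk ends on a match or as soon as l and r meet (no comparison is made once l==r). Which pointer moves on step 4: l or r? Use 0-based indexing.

r

[0,8] -8+35=27 >5 → r--
[0,7] -8+33=25 >5 → r--
[0,6] -8+30=22 >5 → r--
[0,5] -8+28=20 >5 → r--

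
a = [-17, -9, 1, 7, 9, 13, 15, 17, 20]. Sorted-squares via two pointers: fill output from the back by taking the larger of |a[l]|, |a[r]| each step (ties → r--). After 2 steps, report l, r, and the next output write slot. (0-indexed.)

[0,8] |-17|<=|20| out[8]=400 → r--
[0,7] |-17|<=|17| out[7]=289 → r--

l=0, r=6, next write slot=6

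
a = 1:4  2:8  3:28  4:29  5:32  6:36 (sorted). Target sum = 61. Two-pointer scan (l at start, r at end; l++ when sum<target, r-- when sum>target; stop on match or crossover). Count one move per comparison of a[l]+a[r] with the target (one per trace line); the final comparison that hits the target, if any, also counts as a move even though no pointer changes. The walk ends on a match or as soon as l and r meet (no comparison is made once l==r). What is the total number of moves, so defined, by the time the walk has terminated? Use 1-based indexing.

l=1 r=6: 4+36=40 <61, l++
l=2 r=6: 8+36=44 <61, l++
l=3 r=6: 28+36=64 >61, r--
l=3 r=5: 28+32=60 <61, l++
l=4 r=5: 29+32=61, found

5 moves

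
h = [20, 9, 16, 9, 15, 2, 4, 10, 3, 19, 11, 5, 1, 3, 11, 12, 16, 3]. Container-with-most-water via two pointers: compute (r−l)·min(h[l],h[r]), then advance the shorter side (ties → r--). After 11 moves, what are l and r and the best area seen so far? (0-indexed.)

[0,17] min(20,3)*17=51 best=51 * → r--
[0,16] min(20,16)*16=256 best=256 * → r--
[0,15] min(20,12)*15=180 best=256 → r--
[0,14] min(20,11)*14=154 best=256 → r--
[0,13] min(20,3)*13=39 best=256 → r--
[0,12] min(20,1)*12=12 best=256 → r--
[0,11] min(20,5)*11=55 best=256 → r--
[0,10] min(20,11)*10=110 best=256 → r--
[0,9] min(20,19)*9=171 best=256 → r--
[0,8] min(20,3)*8=24 best=256 → r--
[0,7] min(20,10)*7=70 best=256 → r--

l=0, r=6, best area=256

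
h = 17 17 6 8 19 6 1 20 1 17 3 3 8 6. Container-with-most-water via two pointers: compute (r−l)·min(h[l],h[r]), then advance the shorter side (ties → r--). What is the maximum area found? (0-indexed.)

[0,13] min(17,6)*13=78 best=78 * → r--
[0,12] min(17,8)*12=96 best=96 * → r--
[0,11] min(17,3)*11=33 best=96 → r--
[0,10] min(17,3)*10=30 best=96 → r--
[0,9] min(17,17)*9=153 best=153 * → r--
[0,8] min(17,1)*8=8 best=153 → r--
[0,7] min(17,20)*7=119 best=153 → l++
[1,7] min(17,20)*6=102 best=153 → l++
[2,7] min(6,20)*5=30 best=153 → l++
[3,7] min(8,20)*4=32 best=153 → l++
[4,7] min(19,20)*3=57 best=153 → l++
[5,7] min(6,20)*2=12 best=153 → l++
[6,7] min(1,20)*1=1 best=153 → l++

max area = 153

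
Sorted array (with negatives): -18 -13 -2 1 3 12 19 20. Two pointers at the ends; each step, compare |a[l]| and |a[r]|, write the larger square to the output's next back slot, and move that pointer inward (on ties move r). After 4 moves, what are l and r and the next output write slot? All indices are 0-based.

[0,7] |-18|<=|20| out[7]=400 → r--
[0,6] |-18|<=|19| out[6]=361 → r--
[0,5] |-18|>|12| out[5]=324 → l++
[1,5] |-13|>|12| out[4]=169 → l++

l=2, r=5, next write slot=3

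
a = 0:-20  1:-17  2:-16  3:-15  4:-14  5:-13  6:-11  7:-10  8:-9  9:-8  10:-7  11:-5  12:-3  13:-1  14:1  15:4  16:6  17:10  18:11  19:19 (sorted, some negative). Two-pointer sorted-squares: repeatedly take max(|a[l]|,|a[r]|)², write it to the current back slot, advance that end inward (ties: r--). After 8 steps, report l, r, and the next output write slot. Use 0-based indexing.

l=6, r=17, next write slot=11

l=0 r=19: |-20|>|19| out[19]=400, l++
l=1 r=19: |-17|<=|19| out[18]=361, r--
l=1 r=18: |-17|>|11| out[17]=289, l++
l=2 r=18: |-16|>|11| out[16]=256, l++
l=3 r=18: |-15|>|11| out[15]=225, l++
l=4 r=18: |-14|>|11| out[14]=196, l++
l=5 r=18: |-13|>|11| out[13]=169, l++
l=6 r=18: |-11|<=|11| out[12]=121, r--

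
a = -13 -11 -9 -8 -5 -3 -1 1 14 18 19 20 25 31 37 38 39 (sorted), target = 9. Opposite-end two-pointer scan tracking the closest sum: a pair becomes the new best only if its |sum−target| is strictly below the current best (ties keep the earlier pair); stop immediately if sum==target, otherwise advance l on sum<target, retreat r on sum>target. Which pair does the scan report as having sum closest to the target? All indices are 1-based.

pair (-11, 20) with sum 9 (|Δ|=0)

[1,17] -13+39=26 d=17 * → r--
[1,16] -13+38=25 d=16 * → r--
[1,15] -13+37=24 d=15 * → r--
[1,14] -13+31=18 d=9 * → r--
[1,13] -13+25=12 d=3 * → r--
[1,12] -13+20=7 d=2 * → l++
[2,12] -11+20=9 d=0 * → stop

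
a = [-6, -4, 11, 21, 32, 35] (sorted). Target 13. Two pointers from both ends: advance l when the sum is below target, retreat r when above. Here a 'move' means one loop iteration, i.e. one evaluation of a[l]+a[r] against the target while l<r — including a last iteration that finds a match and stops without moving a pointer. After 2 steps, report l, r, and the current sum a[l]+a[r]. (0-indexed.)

l=0, r=3, sum=15

l=0 r=5: -6+35=29 >13, r--
l=0 r=4: -6+32=26 >13, r--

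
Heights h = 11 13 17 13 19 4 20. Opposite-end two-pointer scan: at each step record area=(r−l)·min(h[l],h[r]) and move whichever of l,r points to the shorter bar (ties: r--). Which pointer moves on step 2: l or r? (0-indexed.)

[0,6] min(11,20)*6=66 best=66 * → l++
[1,6] min(13,20)*5=65 best=66 → l++

l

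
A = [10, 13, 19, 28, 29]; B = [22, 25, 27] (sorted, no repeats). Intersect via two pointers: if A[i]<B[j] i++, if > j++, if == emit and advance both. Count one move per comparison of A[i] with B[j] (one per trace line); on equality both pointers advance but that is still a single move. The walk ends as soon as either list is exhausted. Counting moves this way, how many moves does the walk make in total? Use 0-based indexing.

i=0 j=0: 10<22, i++
i=1 j=0: 13<22, i++
i=2 j=0: 19<22, i++
i=3 j=0: 28>22, j++
i=3 j=1: 28>25, j++
i=3 j=2: 28>27, j++

6 moves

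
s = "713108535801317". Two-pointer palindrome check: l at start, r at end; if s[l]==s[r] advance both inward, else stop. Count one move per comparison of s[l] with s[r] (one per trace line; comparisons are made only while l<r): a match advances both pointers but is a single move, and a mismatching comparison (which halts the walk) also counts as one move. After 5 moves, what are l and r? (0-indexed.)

l=5, r=9

[0,14] '7'=='7' → l++,r--
[1,13] '1'=='1' → l++,r--
[2,12] '3'=='3' → l++,r--
[3,11] '1'=='1' → l++,r--
[4,10] '0'=='0' → l++,r--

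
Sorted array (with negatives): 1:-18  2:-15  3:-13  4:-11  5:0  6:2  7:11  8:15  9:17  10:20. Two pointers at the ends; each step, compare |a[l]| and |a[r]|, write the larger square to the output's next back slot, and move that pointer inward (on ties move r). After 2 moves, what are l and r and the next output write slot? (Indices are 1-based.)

l=2, r=9, next write slot=8

l=1 r=10: |-18|<=|20| out[10]=400, r--
l=1 r=9: |-18|>|17| out[9]=324, l++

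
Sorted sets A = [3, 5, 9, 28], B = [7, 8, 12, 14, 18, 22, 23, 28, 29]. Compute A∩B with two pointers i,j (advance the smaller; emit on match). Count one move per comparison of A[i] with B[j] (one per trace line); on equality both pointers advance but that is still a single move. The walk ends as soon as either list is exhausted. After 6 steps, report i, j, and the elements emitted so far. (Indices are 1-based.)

i=4, j=4, emitted=[]

[i=1,j=1] 3<7 → i++
[i=2,j=1] 5<7 → i++
[i=3,j=1] 9>7 → j++
[i=3,j=2] 9>8 → j++
[i=3,j=3] 9<12 → i++
[i=4,j=3] 28>12 → j++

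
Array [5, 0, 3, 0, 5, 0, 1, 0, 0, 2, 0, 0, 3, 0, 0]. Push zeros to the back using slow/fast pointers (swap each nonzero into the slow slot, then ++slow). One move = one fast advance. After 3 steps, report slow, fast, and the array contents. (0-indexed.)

(s=0,f=0) a[fast]=5≠0 swap→a[0]=5 → slow++,fast++
(s=1,f=1) a[fast]=0 → fast++
(s=1,f=2) a[fast]=3≠0 swap→a[1]=3 → slow++,fast++

slow=2, fast=3, a=[5, 3, 0, 0, 5, 0, 1, 0, 0, 2, 0, 0, 3, 0, 0]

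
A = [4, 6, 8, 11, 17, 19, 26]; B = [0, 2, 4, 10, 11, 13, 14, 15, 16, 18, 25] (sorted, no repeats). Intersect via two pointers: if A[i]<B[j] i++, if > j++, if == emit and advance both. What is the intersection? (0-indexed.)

[i=0,j=0] 4>0 → j++
[i=0,j=1] 4>2 → j++
[i=0,j=2] 4==4 emit → i++,j++
[i=1,j=3] 6<10 → i++
[i=2,j=3] 8<10 → i++
[i=3,j=3] 11>10 → j++
[i=3,j=4] 11==11 emit → i++,j++
[i=4,j=5] 17>13 → j++
[i=4,j=6] 17>14 → j++
[i=4,j=7] 17>15 → j++
[i=4,j=8] 17>16 → j++
[i=4,j=9] 17<18 → i++
[i=5,j=9] 19>18 → j++
[i=5,j=10] 19<25 → i++
[i=6,j=10] 26>25 → j++

intersection = [4, 11]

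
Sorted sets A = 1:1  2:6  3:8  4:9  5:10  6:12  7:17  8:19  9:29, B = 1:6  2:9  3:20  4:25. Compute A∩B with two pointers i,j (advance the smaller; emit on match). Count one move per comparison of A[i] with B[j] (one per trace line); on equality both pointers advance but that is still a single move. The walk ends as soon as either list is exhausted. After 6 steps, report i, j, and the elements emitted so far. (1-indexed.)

[i=1,j=1] 1<6 → i++
[i=2,j=1] 6==6 emit → i++,j++
[i=3,j=2] 8<9 → i++
[i=4,j=2] 9==9 emit → i++,j++
[i=5,j=3] 10<20 → i++
[i=6,j=3] 12<20 → i++

i=7, j=3, emitted=[6, 9]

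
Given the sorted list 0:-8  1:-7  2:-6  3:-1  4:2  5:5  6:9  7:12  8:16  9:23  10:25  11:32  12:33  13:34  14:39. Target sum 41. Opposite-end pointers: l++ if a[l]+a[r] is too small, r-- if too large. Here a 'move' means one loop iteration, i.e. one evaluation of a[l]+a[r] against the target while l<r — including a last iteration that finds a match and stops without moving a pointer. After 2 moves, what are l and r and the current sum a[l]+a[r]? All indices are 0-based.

l=2, r=14, sum=33

l=0 r=14: -8+39=31 <41, l++
l=1 r=14: -7+39=32 <41, l++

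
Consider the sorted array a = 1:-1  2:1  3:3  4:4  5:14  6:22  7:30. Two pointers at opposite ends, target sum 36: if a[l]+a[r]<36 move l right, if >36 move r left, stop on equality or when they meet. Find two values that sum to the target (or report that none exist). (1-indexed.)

(14, 22)

l=1 r=7: -1+30=29 <36, l++
l=2 r=7: 1+30=31 <36, l++
l=3 r=7: 3+30=33 <36, l++
l=4 r=7: 4+30=34 <36, l++
l=5 r=7: 14+30=44 >36, r--
l=5 r=6: 14+22=36, found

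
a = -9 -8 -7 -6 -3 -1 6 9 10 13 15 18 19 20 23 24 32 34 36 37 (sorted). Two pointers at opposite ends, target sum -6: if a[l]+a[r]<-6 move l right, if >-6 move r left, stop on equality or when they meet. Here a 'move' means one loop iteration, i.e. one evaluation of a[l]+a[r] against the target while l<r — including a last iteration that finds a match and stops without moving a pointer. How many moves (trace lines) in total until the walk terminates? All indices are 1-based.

19 moves

[1,20] -9+37=28 >-6 → r--
[1,19] -9+36=27 >-6 → r--
[1,18] -9+34=25 >-6 → r--
[1,17] -9+32=23 >-6 → r--
[1,16] -9+24=15 >-6 → r--
[1,15] -9+23=14 >-6 → r--
[1,14] -9+20=11 >-6 → r--
[1,13] -9+19=10 >-6 → r--
[1,12] -9+18=9 >-6 → r--
[1,11] -9+15=6 >-6 → r--
[1,10] -9+13=4 >-6 → r--
[1,9] -9+10=1 >-6 → r--
[1,8] -9+9=0 >-6 → r--
[1,7] -9+6=-3 >-6 → r--
[1,6] -9+-1=-10 <-6 → l++
[2,6] -8+-1=-9 <-6 → l++
[3,6] -7+-1=-8 <-6 → l++
[4,6] -6+-1=-7 <-6 → l++
[5,6] -3+-1=-4 >-6 → r--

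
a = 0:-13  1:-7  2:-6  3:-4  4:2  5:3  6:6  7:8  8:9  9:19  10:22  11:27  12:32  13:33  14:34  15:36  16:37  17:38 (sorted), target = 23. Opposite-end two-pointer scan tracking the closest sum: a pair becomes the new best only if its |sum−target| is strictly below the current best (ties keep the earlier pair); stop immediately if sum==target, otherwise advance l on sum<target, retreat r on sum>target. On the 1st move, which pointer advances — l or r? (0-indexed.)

r

[0,17] -13+38=25 d=2 * → r--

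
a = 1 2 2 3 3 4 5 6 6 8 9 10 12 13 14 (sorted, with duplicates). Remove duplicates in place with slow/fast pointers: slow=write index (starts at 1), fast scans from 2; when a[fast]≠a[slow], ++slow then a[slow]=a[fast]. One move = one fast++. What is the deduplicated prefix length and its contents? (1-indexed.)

slow=1 fast=2: a[fast]=2≠a[slow]=1 write a[2]=2, slow++,fast++
slow=2 fast=3: a[fast]=2=a[slow] dup, fast++
slow=2 fast=4: a[fast]=3≠a[slow]=2 write a[3]=3, slow++,fast++
slow=3 fast=5: a[fast]=3=a[slow] dup, fast++
slow=3 fast=6: a[fast]=4≠a[slow]=3 write a[4]=4, slow++,fast++
slow=4 fast=7: a[fast]=5≠a[slow]=4 write a[5]=5, slow++,fast++
slow=5 fast=8: a[fast]=6≠a[slow]=5 write a[6]=6, slow++,fast++
slow=6 fast=9: a[fast]=6=a[slow] dup, fast++
slow=6 fast=10: a[fast]=8≠a[slow]=6 write a[7]=8, slow++,fast++
slow=7 fast=11: a[fast]=9≠a[slow]=8 write a[8]=9, slow++,fast++
slow=8 fast=12: a[fast]=10≠a[slow]=9 write a[9]=10, slow++,fast++
slow=9 fast=13: a[fast]=12≠a[slow]=10 write a[10]=12, slow++,fast++
slow=10 fast=14: a[fast]=13≠a[slow]=12 write a[11]=13, slow++,fast++
slow=11 fast=15: a[fast]=14≠a[slow]=13 write a[12]=14, slow++,fast++

length 12; prefix = [1, 2, 3, 4, 5, 6, 8, 9, 10, 12, 13, 14]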